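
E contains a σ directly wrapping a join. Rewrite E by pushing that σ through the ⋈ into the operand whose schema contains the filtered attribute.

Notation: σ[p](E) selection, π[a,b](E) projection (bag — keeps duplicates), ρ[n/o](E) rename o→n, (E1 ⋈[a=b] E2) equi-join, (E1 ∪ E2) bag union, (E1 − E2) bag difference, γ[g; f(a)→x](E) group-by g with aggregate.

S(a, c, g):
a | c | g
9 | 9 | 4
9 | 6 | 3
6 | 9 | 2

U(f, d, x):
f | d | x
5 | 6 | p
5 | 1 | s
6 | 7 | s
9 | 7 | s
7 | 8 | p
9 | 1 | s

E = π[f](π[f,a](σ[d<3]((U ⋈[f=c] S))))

σ filters on d, owned by the left side.
E' = π[f](π[f,a]((σ[d<3](U) ⋈[f=c] S)))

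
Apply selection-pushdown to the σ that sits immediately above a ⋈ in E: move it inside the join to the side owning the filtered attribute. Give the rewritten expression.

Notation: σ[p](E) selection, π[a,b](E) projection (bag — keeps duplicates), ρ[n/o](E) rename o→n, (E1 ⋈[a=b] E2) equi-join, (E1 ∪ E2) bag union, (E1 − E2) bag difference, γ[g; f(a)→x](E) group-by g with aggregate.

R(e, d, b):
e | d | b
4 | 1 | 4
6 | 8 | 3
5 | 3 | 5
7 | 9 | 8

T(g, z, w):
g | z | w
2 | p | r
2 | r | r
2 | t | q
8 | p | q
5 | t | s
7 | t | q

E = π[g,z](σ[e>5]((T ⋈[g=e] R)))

σ filters on e, owned by the right side.
E' = π[g,z]((T ⋈[g=e] σ[e>5](R)))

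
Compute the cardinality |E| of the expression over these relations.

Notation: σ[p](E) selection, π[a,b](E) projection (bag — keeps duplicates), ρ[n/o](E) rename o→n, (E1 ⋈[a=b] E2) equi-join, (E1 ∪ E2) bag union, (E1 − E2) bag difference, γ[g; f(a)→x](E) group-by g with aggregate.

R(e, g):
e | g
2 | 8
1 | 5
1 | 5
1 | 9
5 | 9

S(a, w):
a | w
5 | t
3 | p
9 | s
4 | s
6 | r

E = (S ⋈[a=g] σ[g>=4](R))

Subexpression sizes:
  S → 5
  R → 5
  σ[g>=4](R) → 5
  (S ⋈[a=g] σ[g>=4](R)) → 4

|E| = 4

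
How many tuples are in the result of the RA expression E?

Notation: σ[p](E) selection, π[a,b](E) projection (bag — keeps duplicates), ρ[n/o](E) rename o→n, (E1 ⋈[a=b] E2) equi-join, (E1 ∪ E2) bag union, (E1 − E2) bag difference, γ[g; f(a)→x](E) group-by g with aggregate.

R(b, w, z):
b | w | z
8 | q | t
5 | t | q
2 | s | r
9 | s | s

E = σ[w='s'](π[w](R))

Per-node cardinality:
  R → 4
  π[w](R) → 4
  σ[w='s'](π[w](R)) → 2

|E| = 2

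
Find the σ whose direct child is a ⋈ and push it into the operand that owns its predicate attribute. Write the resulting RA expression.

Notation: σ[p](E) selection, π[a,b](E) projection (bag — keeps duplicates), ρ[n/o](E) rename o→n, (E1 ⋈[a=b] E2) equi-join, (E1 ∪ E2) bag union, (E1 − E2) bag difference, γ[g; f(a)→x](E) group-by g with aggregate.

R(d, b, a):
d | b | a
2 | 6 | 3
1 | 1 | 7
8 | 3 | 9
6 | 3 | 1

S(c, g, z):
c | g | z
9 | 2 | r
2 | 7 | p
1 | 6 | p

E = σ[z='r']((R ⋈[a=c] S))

σ filters on z, owned by the right side.
E' = (R ⋈[a=c] σ[z='r'](S))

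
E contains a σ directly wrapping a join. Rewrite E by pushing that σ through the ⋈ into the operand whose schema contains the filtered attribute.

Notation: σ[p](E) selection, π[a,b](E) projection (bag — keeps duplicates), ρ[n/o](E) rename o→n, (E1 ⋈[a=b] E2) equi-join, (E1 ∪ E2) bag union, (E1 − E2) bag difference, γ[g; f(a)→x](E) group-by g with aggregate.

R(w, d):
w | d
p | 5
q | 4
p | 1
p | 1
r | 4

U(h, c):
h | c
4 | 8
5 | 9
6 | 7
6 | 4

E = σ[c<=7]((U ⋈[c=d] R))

σ filters on c, owned by the left side.
E' = (σ[c<=7](U) ⋈[c=d] R)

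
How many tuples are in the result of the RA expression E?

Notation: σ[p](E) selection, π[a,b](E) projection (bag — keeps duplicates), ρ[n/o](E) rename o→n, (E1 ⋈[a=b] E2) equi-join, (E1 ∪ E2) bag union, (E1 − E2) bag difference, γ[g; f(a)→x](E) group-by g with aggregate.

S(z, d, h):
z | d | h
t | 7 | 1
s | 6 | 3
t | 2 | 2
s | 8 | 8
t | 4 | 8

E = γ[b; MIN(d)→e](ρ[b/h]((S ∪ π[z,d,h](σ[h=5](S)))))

Stepwise |·|:
  S → 5
  S → 5
  σ[h=5](S) → 0
  π[z,d,h](σ[h=5](S)) → 0
  (S ∪ π[z,d,h](σ[h=5](S))) → 5
  ρ[b/h]((S ∪ π[z,d,h](σ[h=5](S)))) → 5
  γ[b; MIN(d)→e](ρ[b/h]((S ∪ π[z,d,h](σ[h=5](S))))) → 4

|E| = 4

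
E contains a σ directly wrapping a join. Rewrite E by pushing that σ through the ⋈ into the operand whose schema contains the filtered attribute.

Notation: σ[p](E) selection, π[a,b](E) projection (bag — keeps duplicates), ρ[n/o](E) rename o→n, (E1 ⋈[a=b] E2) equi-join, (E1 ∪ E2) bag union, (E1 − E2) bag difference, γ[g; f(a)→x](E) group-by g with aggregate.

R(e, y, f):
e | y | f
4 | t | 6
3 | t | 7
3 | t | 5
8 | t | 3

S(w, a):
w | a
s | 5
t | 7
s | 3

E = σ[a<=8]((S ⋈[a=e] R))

σ filters on a, owned by the left side.
E' = (σ[a<=8](S) ⋈[a=e] R)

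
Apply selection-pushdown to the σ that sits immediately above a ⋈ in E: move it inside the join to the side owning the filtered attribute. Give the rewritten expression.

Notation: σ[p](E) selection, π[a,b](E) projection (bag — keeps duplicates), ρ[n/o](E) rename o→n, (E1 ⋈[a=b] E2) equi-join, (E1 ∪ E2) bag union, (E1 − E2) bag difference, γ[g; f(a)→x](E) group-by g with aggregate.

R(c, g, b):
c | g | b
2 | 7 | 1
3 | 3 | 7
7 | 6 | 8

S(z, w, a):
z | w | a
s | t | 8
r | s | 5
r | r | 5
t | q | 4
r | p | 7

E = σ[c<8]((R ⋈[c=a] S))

σ filters on c, owned by the left side.
E' = (σ[c<8](R) ⋈[c=a] S)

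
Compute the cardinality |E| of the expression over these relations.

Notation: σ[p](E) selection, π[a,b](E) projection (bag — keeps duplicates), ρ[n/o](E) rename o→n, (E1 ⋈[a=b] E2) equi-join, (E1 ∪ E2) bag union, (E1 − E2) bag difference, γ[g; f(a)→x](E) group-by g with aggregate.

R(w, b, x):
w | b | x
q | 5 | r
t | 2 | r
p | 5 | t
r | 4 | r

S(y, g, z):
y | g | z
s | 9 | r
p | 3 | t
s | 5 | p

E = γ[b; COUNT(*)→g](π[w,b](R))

Subexpression sizes:
  R → 4
  π[w,b](R) → 4
  γ[b; COUNT(*)→g](π[w,b](R)) → 3

|E| = 3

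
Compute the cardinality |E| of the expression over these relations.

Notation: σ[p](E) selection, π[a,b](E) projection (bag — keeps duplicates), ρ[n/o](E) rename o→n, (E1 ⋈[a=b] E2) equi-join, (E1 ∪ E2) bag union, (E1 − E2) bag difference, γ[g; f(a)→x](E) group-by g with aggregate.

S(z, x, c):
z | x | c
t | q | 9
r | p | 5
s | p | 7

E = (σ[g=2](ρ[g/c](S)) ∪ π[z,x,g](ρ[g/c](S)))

Row counts bottom-up:
  S → 3
  ρ[g/c](S) → 3
  σ[g=2](ρ[g/c](S)) → 0
  S → 3
  ρ[g/c](S) → 3
  π[z,x,g](ρ[g/c](S)) → 3
  (σ[g=2](ρ[g/c](S)) ∪ π[z,x,g](ρ[g/c](S))) → 3

|E| = 3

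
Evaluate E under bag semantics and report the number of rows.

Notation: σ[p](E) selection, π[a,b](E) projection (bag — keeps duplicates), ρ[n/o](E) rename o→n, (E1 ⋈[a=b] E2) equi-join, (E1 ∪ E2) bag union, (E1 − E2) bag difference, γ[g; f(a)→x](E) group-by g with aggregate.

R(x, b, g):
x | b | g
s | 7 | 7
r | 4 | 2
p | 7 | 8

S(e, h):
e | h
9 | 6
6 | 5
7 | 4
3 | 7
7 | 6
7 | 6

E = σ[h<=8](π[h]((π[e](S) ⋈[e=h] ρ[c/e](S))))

Stepwise |·|:
  S → 6
  π[e](S) → 6
  S → 6
  ρ[c/e](S) → 6
  (π[e](S) ⋈[e=h] ρ[c/e](S)) → 6
  π[h]((π[e](S) ⋈[e=h] ρ[c/e](S))) → 6
  σ[h<=8](π[h]((π[e](S) ⋈[e=h] ρ[c/e](S)))) → 6

|E| = 6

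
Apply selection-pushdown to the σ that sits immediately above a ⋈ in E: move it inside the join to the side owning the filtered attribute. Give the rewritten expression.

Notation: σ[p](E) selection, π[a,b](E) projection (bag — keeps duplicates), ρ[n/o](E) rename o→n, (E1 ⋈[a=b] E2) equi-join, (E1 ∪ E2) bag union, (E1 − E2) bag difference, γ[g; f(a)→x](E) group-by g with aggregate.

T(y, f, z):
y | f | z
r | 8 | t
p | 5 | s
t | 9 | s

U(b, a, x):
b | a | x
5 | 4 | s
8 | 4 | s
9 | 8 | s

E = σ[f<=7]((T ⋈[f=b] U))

σ filters on f, owned by the left side.
E' = (σ[f<=7](T) ⋈[f=b] U)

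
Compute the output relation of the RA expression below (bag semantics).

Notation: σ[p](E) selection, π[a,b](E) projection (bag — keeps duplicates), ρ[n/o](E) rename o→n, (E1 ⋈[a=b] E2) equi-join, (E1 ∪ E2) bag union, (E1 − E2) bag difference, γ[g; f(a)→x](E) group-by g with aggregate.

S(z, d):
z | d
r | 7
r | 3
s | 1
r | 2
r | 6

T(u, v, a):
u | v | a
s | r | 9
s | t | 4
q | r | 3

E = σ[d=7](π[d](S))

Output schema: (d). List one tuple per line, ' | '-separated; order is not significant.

Per-node cardinality:
  S → 5
  π[d](S) → 5
  σ[d=7](π[d](S)) → 1

== RESULT ==
d
7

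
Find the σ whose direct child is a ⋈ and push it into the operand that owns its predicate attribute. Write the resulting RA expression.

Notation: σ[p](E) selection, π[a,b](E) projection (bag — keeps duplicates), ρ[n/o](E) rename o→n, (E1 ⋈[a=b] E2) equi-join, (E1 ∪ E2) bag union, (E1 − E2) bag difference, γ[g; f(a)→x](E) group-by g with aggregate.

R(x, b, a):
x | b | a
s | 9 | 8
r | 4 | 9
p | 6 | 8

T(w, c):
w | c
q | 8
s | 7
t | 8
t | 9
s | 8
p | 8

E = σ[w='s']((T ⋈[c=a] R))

σ filters on w, owned by the left side.
E' = (σ[w='s'](T) ⋈[c=a] R)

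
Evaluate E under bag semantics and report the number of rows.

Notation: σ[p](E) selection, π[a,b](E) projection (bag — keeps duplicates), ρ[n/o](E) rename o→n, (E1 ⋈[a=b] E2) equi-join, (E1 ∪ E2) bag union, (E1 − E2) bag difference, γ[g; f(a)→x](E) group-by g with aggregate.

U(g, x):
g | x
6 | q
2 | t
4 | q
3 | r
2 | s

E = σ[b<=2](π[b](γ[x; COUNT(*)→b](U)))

Stepwise |·|:
  U → 5
  γ[x; COUNT(*)→b](U) → 4
  π[b](γ[x; COUNT(*)→b](U)) → 4
  σ[b<=2](π[b](γ[x; COUNT(*)→b](U))) → 4

|E| = 4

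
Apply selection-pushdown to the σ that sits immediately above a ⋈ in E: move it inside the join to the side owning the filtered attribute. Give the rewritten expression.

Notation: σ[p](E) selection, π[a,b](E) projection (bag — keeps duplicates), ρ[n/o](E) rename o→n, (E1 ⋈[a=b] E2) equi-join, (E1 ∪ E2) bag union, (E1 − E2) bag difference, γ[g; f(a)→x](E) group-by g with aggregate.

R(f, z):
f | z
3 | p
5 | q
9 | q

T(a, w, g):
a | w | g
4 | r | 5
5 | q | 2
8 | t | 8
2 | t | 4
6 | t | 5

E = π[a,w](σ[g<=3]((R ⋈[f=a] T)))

σ filters on g, owned by the right side.
E' = π[a,w]((R ⋈[f=a] σ[g<=3](T)))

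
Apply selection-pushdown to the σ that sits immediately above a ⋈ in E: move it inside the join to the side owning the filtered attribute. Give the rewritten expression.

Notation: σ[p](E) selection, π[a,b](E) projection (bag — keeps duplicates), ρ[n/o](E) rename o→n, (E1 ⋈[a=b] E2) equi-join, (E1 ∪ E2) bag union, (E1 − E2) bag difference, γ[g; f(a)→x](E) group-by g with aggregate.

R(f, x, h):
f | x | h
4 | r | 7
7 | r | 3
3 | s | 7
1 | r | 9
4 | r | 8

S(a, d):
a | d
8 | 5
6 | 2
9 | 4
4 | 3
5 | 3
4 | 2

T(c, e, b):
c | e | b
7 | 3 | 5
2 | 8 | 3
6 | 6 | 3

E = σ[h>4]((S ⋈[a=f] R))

σ filters on h, owned by the right side.
E' = (S ⋈[a=f] σ[h>4](R))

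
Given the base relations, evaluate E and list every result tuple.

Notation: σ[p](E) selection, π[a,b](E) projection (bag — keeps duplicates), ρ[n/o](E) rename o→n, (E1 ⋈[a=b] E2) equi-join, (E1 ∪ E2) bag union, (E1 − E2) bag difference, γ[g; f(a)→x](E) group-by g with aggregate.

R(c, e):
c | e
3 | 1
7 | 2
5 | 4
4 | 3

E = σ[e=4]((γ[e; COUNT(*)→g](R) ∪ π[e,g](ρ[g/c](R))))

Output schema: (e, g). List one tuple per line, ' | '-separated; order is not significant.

Subexpression sizes:
  R → 4
  γ[e; COUNT(*)→g](R) → 4
  R → 4
  ρ[g/c](R) → 4
  π[e,g](ρ[g/c](R)) → 4
  (γ[e; COUNT(*)→g](R) ∪ π[e,g](ρ[g/c](R))) → 8
  σ[e=4]((γ[e; COUNT(*)→g](R) ∪ π[e,g](ρ[g/c](R)))) → 2

== RESULT ==
e | g
4 | 1
4 | 5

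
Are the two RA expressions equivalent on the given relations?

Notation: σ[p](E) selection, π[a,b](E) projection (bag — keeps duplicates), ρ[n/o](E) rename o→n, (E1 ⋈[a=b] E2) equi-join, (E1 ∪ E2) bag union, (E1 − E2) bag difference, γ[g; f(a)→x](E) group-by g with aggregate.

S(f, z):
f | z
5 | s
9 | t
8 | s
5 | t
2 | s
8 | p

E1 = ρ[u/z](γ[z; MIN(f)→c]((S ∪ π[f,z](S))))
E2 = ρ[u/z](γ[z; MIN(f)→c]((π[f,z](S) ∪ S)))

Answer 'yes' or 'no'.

E1 stepwise |·|:
  S → 6
  S → 6
  π[f,z](S) → 6
  (S ∪ π[f,z](S)) → 12
  γ[z; MIN(f)→c]((S ∪ π[f,z](S))) → 3
  ρ[u/z](γ[z; MIN(f)→c]((S ∪ π[f,z](S)))) → 3
E2 stepwise |·|:
  S → 6
  π[f,z](S) → 6
  S → 6
  (π[f,z](S) ∪ S) → 12
  γ[z; MIN(f)→c]((π[f,z](S) ∪ S)) → 3
  ρ[u/z](γ[z; MIN(f)→c]((π[f,z](S) ∪ S))) → 3

E1 and E2 produce the same multiset:
u | c
p | 8
s | 2
t | 5

yes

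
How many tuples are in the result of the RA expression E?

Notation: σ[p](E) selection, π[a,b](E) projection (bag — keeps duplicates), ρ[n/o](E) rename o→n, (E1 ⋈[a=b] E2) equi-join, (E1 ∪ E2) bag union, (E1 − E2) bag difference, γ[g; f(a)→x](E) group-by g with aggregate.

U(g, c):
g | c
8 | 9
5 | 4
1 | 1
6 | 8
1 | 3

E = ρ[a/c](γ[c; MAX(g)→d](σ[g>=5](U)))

Row counts bottom-up:
  U → 5
  σ[g>=5](U) → 3
  γ[c; MAX(g)→d](σ[g>=5](U)) → 3
  ρ[a/c](γ[c; MAX(g)→d](σ[g>=5](U))) → 3

|E| = 3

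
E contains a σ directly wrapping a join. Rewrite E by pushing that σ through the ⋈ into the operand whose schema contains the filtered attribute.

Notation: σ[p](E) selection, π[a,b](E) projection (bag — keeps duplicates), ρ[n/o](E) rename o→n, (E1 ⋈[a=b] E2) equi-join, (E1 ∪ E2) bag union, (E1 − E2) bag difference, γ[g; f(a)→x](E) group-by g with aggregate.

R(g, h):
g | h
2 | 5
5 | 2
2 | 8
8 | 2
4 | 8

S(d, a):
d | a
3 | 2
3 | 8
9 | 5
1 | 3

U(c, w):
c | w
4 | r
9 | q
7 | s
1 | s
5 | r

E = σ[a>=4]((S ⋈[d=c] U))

σ filters on a, owned by the left side.
E' = (σ[a>=4](S) ⋈[d=c] U)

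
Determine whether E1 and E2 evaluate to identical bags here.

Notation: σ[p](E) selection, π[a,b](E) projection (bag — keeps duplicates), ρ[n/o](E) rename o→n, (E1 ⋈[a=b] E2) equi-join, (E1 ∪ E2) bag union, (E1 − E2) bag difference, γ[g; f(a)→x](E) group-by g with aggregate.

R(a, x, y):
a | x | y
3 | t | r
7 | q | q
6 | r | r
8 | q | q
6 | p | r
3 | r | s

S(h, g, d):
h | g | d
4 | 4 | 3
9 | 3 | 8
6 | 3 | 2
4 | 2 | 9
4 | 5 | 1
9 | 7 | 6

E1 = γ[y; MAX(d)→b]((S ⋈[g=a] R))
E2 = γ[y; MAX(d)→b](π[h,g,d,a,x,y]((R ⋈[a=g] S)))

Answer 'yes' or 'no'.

E1 stepwise |·|:
  S → 6
  R → 6
  (S ⋈[g=a] R) → 5
  γ[y; MAX(d)→b]((S ⋈[g=a] R)) → 3
E2 stepwise |·|:
  R → 6
  S → 6
  (R ⋈[a=g] S) → 5
  π[h,g,d,a,x,y]((R ⋈[a=g] S)) → 5
  γ[y; MAX(d)→b](π[h,g,d,a,x,y]((R ⋈[a=g] S))) → 3

E1 and E2 produce the same multiset:
y | b
q | 6
r | 8
s | 8

yes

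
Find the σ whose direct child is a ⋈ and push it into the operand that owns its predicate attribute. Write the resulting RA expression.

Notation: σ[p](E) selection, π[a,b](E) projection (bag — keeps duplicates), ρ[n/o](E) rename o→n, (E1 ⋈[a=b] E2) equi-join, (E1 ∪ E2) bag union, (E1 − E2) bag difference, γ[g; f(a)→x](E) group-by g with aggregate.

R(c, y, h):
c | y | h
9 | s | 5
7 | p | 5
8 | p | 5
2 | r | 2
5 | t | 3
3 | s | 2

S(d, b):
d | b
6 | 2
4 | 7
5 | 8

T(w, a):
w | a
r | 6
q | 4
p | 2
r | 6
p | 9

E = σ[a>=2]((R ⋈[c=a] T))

σ filters on a, owned by the right side.
E' = (R ⋈[c=a] σ[a>=2](T))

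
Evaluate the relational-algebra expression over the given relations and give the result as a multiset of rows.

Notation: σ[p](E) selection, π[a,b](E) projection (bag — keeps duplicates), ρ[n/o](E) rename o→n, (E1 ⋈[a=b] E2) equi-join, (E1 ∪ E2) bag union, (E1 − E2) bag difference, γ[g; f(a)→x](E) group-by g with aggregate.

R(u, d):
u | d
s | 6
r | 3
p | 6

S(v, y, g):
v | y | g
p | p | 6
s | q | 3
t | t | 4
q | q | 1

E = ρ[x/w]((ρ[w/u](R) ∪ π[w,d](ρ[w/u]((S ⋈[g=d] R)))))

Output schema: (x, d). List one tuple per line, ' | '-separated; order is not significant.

Subexpression sizes:
  R → 3
  ρ[w/u](R) → 3
  S → 4
  R → 3
  (S ⋈[g=d] R) → 3
  ρ[w/u]((S ⋈[g=d] R)) → 3
  π[w,d](ρ[w/u]((S ⋈[g=d] R))) → 3
  (ρ[w/u](R) ∪ π[w,d](ρ[w/u]((S ⋈[g=d] R)))) → 6
  ρ[x/w]((ρ[w/u](R) ∪ π[w,d](ρ[w/u]((S ⋈[g=d] R))))) → 6

== RESULT ==
x | d
p | 6
p | 6
r | 3
r | 3
s | 6
s | 6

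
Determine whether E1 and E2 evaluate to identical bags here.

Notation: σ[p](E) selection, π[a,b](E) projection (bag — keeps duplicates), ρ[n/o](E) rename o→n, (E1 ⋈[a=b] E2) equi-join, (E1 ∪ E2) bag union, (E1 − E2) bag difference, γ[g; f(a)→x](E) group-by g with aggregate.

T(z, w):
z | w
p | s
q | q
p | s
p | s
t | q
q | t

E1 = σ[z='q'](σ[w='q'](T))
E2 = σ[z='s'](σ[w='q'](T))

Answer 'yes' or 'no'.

E1 subexpression sizes:
  T → 6
  σ[w='q'](T) → 2
  σ[z='q'](σ[w='q'](T)) → 1
E2 subexpression sizes:
  T → 6
  σ[w='q'](T) → 2
  σ[z='s'](σ[w='q'](T)) → 0

E1 result:
z | w
q | q
E2 result:
z | w
(0 rows)
Witness: ('q', 'q') appears 1× in E1 but 0× in E2.

no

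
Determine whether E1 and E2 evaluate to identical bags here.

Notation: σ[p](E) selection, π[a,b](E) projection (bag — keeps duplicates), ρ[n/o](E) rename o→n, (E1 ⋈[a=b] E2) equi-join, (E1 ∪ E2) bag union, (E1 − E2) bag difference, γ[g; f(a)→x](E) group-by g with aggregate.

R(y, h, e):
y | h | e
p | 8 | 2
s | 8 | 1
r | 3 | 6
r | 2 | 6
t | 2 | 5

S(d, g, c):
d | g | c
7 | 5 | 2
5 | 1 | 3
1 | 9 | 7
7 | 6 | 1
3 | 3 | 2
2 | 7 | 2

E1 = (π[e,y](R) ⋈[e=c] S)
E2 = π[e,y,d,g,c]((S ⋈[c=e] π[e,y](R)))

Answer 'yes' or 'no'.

E1 per-node cardinality:
  R → 5
  π[e,y](R) → 5
  S → 6
  (π[e,y](R) ⋈[e=c] S) → 4
E2 per-node cardinality:
  S → 6
  R → 5
  π[e,y](R) → 5
  (S ⋈[c=e] π[e,y](R)) → 4
  π[e,y,d,g,c]((S ⋈[c=e] π[e,y](R))) → 4

E1 and E2 produce the same multiset:
e | y | d | g | c
1 | s | 7 | 6 | 1
2 | p | 2 | 7 | 2
2 | p | 3 | 3 | 2
2 | p | 7 | 5 | 2

yes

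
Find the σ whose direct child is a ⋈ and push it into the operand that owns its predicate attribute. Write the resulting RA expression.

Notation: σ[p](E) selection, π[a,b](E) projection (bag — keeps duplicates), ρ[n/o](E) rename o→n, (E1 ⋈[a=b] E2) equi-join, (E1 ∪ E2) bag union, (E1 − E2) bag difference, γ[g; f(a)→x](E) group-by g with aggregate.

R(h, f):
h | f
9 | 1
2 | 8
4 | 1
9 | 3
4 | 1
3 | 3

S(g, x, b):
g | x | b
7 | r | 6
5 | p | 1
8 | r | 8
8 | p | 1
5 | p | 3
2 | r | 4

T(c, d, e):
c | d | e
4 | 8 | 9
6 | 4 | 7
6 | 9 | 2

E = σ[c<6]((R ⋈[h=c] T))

σ filters on c, owned by the right side.
E' = (R ⋈[h=c] σ[c<6](T))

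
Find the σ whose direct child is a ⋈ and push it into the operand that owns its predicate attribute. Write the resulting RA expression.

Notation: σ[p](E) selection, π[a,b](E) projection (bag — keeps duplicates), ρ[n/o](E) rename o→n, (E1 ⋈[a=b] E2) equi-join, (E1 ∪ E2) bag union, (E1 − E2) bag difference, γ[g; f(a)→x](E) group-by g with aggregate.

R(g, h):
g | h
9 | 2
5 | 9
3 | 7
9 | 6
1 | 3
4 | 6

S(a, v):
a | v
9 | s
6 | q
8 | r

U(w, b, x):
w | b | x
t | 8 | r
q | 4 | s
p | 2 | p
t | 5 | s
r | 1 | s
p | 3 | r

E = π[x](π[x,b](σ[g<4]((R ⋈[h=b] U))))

σ filters on g, owned by the left side.
E' = π[x](π[x,b]((σ[g<4](R) ⋈[h=b] U)))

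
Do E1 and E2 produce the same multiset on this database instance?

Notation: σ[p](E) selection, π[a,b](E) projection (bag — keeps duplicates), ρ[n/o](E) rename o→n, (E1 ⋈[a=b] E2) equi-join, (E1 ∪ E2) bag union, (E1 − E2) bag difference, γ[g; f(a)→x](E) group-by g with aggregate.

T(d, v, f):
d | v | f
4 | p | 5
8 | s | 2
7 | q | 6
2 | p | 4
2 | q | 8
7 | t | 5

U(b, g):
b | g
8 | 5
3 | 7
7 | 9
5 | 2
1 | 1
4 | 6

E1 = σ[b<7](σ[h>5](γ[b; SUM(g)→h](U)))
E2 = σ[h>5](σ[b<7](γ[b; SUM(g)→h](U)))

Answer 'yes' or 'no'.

E1 subexpression sizes:
  U → 6
  γ[b; SUM(g)→h](U) → 6
  σ[h>5](γ[b; SUM(g)→h](U)) → 3
  σ[b<7](σ[h>5](γ[b; SUM(g)→h](U))) → 2
E2 subexpression sizes:
  U → 6
  γ[b; SUM(g)→h](U) → 6
  σ[b<7](γ[b; SUM(g)→h](U)) → 4
  σ[h>5](σ[b<7](γ[b; SUM(g)→h](U))) → 2

E1 and E2 produce the same multiset:
b | h
3 | 7
4 | 6

yes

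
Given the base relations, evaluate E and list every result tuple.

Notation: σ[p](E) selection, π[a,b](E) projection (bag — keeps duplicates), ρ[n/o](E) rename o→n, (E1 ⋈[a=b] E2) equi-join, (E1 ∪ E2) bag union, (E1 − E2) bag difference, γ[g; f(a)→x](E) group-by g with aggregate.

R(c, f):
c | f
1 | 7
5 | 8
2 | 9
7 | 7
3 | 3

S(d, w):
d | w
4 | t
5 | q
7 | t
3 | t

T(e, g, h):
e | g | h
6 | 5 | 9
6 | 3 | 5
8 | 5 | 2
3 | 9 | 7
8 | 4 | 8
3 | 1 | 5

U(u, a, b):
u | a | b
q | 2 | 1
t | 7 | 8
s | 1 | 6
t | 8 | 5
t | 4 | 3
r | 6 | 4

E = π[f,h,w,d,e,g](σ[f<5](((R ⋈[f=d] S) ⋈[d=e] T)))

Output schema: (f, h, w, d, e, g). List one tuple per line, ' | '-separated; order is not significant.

Row counts bottom-up:
  R → 5
  S → 4
  (R ⋈[f=d] S) → 3
  T → 6
  ((R ⋈[f=d] S) ⋈[d=e] T) → 2
  σ[f<5](((R ⋈[f=d] S) ⋈[d=e] T)) → 2
  π[f,h,w,d,e,g](σ[f<5](((R ⋈[f=d] S) ⋈[d=e] T))) → 2

== RESULT ==
f | h | w | d | e | g
3 | 5 | t | 3 | 3 | 1
3 | 7 | t | 3 | 3 | 9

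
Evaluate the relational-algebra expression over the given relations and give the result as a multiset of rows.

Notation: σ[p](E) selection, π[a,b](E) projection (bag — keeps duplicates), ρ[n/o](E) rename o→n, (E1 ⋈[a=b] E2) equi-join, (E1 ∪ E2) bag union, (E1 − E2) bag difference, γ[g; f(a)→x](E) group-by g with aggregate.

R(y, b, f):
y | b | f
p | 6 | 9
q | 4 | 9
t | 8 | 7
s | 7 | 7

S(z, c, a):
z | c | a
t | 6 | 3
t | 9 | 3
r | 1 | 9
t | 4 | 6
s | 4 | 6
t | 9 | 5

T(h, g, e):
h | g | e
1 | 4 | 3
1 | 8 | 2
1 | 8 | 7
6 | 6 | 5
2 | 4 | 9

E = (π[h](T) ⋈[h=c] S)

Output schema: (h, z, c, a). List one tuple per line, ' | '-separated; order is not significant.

Stepwise |·|:
  T → 5
  π[h](T) → 5
  S → 6
  (π[h](T) ⋈[h=c] S) → 4

== RESULT ==
h | z | c | a
1 | r | 1 | 9
1 | r | 1 | 9
1 | r | 1 | 9
6 | t | 6 | 3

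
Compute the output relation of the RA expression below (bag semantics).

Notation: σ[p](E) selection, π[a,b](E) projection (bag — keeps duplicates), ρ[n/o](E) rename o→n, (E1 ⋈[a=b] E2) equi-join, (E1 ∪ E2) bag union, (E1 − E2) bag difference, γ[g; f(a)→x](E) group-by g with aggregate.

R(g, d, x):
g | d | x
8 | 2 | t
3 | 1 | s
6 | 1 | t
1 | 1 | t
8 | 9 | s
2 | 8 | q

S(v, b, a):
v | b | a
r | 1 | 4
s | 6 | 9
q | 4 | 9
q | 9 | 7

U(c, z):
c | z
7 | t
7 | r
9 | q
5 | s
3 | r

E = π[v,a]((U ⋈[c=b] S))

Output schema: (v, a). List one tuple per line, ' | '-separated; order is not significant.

Per-node cardinality:
  U → 5
  S → 4
  (U ⋈[c=b] S) → 1
  π[v,a]((U ⋈[c=b] S)) → 1

== RESULT ==
v | a
q | 7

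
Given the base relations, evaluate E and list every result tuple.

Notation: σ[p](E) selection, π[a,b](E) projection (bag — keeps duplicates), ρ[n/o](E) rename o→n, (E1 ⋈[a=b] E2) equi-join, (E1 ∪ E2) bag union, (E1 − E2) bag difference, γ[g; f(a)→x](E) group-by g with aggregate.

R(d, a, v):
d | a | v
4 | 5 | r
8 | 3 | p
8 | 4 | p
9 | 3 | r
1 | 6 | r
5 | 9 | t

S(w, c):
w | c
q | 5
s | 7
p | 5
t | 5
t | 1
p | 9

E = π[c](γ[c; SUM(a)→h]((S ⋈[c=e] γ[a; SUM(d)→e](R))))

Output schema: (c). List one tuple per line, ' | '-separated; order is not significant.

Row counts bottom-up:
  S → 6
  R → 6
  γ[a; SUM(d)→e](R) → 5
  (S ⋈[c=e] γ[a; SUM(d)→e](R)) → 4
  γ[c; SUM(a)→h]((S ⋈[c=e] γ[a; SUM(d)→e](R))) → 2
  π[c](γ[c; SUM(a)→h]((S ⋈[c=e] γ[a; SUM(d)→e](R)))) → 2

== RESULT ==
c
1
5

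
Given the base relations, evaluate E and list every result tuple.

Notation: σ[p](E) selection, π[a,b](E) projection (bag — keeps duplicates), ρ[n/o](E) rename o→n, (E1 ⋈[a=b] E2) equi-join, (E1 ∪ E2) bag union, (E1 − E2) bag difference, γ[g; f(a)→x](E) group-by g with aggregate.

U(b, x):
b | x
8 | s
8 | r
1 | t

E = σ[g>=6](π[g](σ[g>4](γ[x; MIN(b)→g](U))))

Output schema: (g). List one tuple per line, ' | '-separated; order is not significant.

Subexpression sizes:
  U → 3
  γ[x; MIN(b)→g](U) → 3
  σ[g>4](γ[x; MIN(b)→g](U)) → 2
  π[g](σ[g>4](γ[x; MIN(b)→g](U))) → 2
  σ[g>=6](π[g](σ[g>4](γ[x; MIN(b)→g](U)))) → 2

== RESULT ==
g
8
8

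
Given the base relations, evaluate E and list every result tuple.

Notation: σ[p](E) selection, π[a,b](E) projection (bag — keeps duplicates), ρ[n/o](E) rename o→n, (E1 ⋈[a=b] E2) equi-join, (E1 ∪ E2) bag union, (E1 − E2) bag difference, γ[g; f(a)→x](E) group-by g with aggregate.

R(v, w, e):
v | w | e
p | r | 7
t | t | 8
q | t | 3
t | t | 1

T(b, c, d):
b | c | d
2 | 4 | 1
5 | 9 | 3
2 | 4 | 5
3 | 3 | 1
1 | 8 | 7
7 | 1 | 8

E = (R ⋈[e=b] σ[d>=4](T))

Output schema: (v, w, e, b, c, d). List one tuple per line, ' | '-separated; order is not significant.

Row counts bottom-up:
  R → 4
  T → 6
  σ[d>=4](T) → 3
  (R ⋈[e=b] σ[d>=4](T)) → 2

== RESULT ==
v | w | e | b | c | d
p | r | 7 | 7 | 1 | 8
t | t | 1 | 1 | 8 | 7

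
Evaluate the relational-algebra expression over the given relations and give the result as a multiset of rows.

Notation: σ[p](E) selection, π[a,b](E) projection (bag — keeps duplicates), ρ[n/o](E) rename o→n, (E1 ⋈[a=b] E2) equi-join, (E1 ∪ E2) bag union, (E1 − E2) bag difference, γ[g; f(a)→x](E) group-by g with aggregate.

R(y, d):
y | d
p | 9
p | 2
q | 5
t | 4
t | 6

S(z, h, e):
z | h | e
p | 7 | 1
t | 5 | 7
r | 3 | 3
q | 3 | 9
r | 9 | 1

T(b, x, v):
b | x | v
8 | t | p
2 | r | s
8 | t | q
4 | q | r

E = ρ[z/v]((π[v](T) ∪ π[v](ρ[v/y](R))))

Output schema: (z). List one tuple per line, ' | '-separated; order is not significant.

Row counts bottom-up:
  T → 4
  π[v](T) → 4
  R → 5
  ρ[v/y](R) → 5
  π[v](ρ[v/y](R)) → 5
  (π[v](T) ∪ π[v](ρ[v/y](R))) → 9
  ρ[z/v]((π[v](T) ∪ π[v](ρ[v/y](R)))) → 9

== RESULT ==
z
p
p
p
q
q
r
s
t
t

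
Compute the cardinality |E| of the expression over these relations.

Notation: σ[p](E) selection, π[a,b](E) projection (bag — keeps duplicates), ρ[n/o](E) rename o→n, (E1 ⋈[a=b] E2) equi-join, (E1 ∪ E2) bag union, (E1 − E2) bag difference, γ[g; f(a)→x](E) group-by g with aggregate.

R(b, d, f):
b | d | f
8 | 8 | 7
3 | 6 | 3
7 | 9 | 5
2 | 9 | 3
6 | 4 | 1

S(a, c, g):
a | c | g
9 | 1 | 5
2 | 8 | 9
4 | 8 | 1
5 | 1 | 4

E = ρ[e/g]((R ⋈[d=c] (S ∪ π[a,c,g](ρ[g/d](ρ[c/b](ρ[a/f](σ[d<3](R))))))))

Stepwise |·|:
  R → 5
  S → 4
  R → 5
  σ[d<3](R) → 0
  ρ[a/f](σ[d<3](R)) → 0
  ρ[c/b](ρ[a/f](σ[d<3](R))) → 0
  ρ[g/d](ρ[c/b](ρ[a/f](σ[d<3](R)))) → 0
  π[a,c,g](ρ[g/d](ρ[c/b](ρ[a/f](σ[d<3](R))))) → 0
  (S ∪ π[a,c,g](ρ[g/d](ρ[c/b](ρ[a/f](σ[d<3](R)))))) → 4
  (R ⋈[d=c] (S ∪ π[a,c,g](ρ[g/d](ρ[c/b](ρ[a/f](σ[d<3](R))))))) → 2
  ρ[e/g]((R ⋈[d=c] (S ∪ π[a,c,g](ρ[g/d](ρ[c/b](ρ[a/f](σ[d<3](R)))))))) → 2

|E| = 2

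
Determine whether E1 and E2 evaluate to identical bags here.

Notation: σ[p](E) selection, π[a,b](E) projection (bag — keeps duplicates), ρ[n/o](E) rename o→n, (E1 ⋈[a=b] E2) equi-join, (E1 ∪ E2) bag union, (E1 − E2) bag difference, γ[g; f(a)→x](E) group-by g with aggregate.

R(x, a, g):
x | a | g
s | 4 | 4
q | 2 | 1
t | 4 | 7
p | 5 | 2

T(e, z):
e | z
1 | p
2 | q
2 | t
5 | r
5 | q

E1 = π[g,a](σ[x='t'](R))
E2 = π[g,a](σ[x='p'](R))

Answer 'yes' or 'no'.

E1 subexpression sizes:
  R → 4
  σ[x='t'](R) → 1
  π[g,a](σ[x='t'](R)) → 1
E2 subexpression sizes:
  R → 4
  σ[x='p'](R) → 1
  π[g,a](σ[x='p'](R)) → 1

E1 result:
g | a
7 | 4
E2 result:
g | a
2 | 5
Witness: (7, 4) appears 1× in E1 but 0× in E2.

no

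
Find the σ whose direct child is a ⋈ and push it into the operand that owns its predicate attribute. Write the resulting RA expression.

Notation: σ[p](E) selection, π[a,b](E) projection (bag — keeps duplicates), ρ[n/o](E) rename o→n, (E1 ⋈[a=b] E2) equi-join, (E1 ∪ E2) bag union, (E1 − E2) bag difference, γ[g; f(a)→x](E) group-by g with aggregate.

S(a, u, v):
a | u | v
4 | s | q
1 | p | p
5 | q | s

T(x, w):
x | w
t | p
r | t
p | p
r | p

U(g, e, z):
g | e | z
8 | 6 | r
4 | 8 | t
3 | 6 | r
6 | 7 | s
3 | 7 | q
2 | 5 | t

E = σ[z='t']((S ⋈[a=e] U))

σ filters on z, owned by the right side.
E' = (S ⋈[a=e] σ[z='t'](U))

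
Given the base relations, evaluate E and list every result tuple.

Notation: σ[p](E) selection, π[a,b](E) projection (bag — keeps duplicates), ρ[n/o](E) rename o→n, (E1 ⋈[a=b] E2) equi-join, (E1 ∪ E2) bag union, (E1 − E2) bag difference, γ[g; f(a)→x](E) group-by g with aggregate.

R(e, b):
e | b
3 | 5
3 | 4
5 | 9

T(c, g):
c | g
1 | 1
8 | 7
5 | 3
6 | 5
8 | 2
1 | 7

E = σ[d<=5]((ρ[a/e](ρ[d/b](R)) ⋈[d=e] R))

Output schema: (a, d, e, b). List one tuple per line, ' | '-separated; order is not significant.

Per-node cardinality:
  R → 3
  ρ[d/b](R) → 3
  ρ[a/e](ρ[d/b](R)) → 3
  R → 3
  (ρ[a/e](ρ[d/b](R)) ⋈[d=e] R) → 1
  σ[d<=5]((ρ[a/e](ρ[d/b](R)) ⋈[d=e] R)) → 1

== RESULT ==
a | d | e | b
3 | 5 | 5 | 9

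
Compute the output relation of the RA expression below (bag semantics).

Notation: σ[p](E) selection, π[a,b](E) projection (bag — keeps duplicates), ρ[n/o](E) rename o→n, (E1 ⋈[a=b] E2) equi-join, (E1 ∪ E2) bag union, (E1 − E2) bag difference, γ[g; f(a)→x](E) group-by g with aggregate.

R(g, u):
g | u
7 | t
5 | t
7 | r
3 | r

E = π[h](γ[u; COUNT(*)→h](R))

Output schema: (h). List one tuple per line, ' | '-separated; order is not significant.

Subexpression sizes:
  R → 4
  γ[u; COUNT(*)→h](R) → 2
  π[h](γ[u; COUNT(*)→h](R)) → 2

== RESULT ==
h
2
2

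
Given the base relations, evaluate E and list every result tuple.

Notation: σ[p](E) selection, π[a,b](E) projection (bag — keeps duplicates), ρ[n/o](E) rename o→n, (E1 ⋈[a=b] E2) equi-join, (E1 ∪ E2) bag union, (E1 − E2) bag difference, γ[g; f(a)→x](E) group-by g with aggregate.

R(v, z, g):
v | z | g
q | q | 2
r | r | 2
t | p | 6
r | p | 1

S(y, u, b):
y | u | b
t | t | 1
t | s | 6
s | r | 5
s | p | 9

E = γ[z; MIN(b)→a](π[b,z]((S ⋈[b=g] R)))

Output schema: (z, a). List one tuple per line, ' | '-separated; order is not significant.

Per-node cardinality:
  S → 4
  R → 4
  (S ⋈[b=g] R) → 2
  π[b,z]((S ⋈[b=g] R)) → 2
  γ[z; MIN(b)→a](π[b,z]((S ⋈[b=g] R))) → 1

== RESULT ==
z | a
p | 1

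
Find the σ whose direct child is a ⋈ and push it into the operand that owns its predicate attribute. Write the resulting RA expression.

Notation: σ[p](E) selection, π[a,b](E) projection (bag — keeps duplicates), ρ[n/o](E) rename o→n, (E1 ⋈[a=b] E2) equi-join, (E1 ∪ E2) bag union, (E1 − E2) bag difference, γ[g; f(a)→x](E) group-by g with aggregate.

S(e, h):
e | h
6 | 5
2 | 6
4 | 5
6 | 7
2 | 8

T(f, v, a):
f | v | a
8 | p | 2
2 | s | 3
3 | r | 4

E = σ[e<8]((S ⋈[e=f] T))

σ filters on e, owned by the left side.
E' = (σ[e<8](S) ⋈[e=f] T)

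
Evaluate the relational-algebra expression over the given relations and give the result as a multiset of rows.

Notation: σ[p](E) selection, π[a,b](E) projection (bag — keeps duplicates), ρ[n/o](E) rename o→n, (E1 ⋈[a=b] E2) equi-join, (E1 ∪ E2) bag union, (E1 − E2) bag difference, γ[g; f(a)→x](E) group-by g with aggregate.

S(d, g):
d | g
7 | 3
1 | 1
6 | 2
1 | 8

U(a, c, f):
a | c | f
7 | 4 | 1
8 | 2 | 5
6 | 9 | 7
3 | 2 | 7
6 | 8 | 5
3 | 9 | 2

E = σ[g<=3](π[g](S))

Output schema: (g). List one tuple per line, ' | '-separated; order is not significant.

Stepwise |·|:
  S → 4
  π[g](S) → 4
  σ[g<=3](π[g](S)) → 3

== RESULT ==
g
1
2
3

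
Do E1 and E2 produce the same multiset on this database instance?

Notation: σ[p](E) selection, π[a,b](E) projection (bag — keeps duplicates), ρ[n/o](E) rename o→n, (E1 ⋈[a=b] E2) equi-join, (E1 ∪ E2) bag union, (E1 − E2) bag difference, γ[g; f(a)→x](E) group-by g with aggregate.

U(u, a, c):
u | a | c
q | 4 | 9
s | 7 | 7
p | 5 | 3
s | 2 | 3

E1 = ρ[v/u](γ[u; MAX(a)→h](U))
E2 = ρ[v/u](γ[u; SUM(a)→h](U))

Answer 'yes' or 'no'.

E1 per-node cardinality:
  U → 4
  γ[u; MAX(a)→h](U) → 3
  ρ[v/u](γ[u; MAX(a)→h](U)) → 3
E2 per-node cardinality:
  U → 4
  γ[u; SUM(a)→h](U) → 3
  ρ[v/u](γ[u; SUM(a)→h](U)) → 3

E1 result:
v | h
p | 5
q | 4
s | 7
E2 result:
v | h
p | 5
q | 4
s | 9
Witness: ('s', 9) appears 0× in E1 but 1× in E2.

no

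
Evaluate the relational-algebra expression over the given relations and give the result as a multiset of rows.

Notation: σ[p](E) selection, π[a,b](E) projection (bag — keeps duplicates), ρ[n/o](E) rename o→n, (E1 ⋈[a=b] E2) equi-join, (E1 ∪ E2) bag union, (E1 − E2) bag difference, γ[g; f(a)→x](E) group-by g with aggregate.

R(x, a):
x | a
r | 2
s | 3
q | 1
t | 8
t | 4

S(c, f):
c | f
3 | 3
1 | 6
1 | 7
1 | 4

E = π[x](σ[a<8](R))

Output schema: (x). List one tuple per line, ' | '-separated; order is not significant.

Stepwise |·|:
  R → 5
  σ[a<8](R) → 4
  π[x](σ[a<8](R)) → 4

== RESULT ==
x
q
r
s
t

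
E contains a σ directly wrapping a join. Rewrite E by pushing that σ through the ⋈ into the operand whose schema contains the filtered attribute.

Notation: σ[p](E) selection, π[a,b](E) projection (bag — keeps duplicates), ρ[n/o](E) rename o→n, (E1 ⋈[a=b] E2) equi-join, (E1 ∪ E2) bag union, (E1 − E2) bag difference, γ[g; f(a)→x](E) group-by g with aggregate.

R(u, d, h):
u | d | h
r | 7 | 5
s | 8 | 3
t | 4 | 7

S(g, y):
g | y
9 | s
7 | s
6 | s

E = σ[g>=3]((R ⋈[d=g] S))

σ filters on g, owned by the right side.
E' = (R ⋈[d=g] σ[g>=3](S))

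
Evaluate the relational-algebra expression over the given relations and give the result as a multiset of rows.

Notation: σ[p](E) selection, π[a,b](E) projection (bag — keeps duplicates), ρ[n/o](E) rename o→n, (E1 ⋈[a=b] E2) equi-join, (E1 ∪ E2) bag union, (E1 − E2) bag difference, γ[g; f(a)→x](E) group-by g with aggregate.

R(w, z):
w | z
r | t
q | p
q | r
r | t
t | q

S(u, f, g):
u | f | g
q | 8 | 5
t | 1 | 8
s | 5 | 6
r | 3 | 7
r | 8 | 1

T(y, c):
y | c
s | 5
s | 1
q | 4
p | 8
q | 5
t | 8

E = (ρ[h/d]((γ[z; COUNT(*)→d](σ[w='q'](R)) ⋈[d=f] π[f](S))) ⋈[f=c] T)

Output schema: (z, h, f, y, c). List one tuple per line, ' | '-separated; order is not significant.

Stepwise |·|:
  R → 5
  σ[w='q'](R) → 2
  γ[z; COUNT(*)→d](σ[w='q'](R)) → 2
  S → 5
  π[f](S) → 5
  (γ[z; COUNT(*)→d](σ[w='q'](R)) ⋈[d=f] π[f](S)) → 2
  ρ[h/d]((γ[z; COUNT(*)→d](σ[w='q'](R)) ⋈[d=f] π[f](S))) → 2
  T → 6
  (ρ[h/d]((γ[z; COUNT(*)→d](σ[w='q'](R)) ⋈[d=f] π[f](S))) ⋈[f=c] T) → 2

== RESULT ==
z | h | f | y | c
p | 1 | 1 | s | 1
r | 1 | 1 | s | 1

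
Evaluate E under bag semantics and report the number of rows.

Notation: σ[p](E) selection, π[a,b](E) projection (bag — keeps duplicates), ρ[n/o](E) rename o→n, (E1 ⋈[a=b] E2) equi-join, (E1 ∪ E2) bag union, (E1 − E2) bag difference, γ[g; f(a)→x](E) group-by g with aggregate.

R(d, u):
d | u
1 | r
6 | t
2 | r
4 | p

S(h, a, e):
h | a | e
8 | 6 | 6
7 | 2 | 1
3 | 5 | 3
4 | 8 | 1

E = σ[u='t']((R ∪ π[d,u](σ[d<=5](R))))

Per-node cardinality:
  R → 4
  R → 4
  σ[d<=5](R) → 3
  π[d,u](σ[d<=5](R)) → 3
  (R ∪ π[d,u](σ[d<=5](R))) → 7
  σ[u='t']((R ∪ π[d,u](σ[d<=5](R)))) → 1

|E| = 1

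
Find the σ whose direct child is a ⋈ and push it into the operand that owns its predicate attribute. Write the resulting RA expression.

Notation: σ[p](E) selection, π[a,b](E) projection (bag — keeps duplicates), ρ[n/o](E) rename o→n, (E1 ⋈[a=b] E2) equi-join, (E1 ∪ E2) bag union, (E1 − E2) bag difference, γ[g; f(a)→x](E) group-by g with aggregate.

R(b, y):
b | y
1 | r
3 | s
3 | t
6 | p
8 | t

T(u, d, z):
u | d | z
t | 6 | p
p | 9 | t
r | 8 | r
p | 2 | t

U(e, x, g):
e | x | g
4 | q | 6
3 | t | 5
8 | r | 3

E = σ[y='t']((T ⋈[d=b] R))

σ filters on y, owned by the right side.
E' = (T ⋈[d=b] σ[y='t'](R))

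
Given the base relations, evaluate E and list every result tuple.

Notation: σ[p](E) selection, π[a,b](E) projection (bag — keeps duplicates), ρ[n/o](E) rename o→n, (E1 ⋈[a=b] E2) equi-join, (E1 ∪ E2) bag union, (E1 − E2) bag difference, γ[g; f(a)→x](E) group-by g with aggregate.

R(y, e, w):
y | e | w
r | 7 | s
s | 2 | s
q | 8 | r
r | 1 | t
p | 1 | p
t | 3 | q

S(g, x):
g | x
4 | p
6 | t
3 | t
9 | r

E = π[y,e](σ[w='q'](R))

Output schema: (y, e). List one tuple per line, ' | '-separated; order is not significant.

Row counts bottom-up:
  R → 6
  σ[w='q'](R) → 1
  π[y,e](σ[w='q'](R)) → 1

== RESULT ==
y | e
t | 3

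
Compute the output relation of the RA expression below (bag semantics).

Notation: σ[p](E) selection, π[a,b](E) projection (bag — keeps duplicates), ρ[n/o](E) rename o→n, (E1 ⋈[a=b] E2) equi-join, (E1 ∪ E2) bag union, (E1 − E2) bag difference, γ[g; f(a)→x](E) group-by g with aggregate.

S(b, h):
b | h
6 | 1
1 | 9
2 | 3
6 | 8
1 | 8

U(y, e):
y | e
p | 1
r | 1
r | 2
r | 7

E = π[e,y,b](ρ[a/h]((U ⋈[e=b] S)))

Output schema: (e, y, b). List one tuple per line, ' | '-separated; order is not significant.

Stepwise |·|:
  U → 4
  S → 5
  (U ⋈[e=b] S) → 5
  ρ[a/h]((U ⋈[e=b] S)) → 5
  π[e,y,b](ρ[a/h]((U ⋈[e=b] S))) → 5

== RESULT ==
e | y | b
1 | p | 1
1 | p | 1
1 | r | 1
1 | r | 1
2 | r | 2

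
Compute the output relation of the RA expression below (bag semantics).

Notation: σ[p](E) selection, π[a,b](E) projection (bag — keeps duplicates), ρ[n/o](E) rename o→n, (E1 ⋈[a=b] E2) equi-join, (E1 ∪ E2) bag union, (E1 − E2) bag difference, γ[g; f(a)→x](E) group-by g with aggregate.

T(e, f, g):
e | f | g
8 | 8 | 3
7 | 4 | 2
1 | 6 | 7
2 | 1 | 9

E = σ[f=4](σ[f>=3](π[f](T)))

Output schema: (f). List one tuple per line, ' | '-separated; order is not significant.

Row counts bottom-up:
  T → 4
  π[f](T) → 4
  σ[f>=3](π[f](T)) → 3
  σ[f=4](σ[f>=3](π[f](T))) → 1

== RESULT ==
f
4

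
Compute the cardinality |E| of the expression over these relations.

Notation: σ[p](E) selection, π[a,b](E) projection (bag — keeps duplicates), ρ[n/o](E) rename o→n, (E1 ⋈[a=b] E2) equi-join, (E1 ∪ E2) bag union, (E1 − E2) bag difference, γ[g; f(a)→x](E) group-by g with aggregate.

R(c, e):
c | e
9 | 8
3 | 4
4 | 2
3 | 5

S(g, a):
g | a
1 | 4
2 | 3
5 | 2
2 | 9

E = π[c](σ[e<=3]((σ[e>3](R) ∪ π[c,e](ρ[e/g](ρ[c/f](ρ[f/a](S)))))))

Stepwise |·|:
  R → 4
  σ[e>3](R) → 3
  S → 4
  ρ[f/a](S) → 4
  ρ[c/f](ρ[f/a](S)) → 4
  ρ[e/g](ρ[c/f](ρ[f/a](S))) → 4
  π[c,e](ρ[e/g](ρ[c/f](ρ[f/a](S)))) → 4
  (σ[e>3](R) ∪ π[c,e](ρ[e/g](ρ[c/f](ρ[f/a](S))))) → 7
  σ[e<=3]((σ[e>3](R) ∪ π[c,e](ρ[e/g](ρ[c/f](ρ[f/a](S)))))) → 3
  π[c](σ[e<=3]((σ[e>3](R) ∪ π[c,e](ρ[e/g](ρ[c/f](ρ[f/a](S))))))) → 3

|E| = 3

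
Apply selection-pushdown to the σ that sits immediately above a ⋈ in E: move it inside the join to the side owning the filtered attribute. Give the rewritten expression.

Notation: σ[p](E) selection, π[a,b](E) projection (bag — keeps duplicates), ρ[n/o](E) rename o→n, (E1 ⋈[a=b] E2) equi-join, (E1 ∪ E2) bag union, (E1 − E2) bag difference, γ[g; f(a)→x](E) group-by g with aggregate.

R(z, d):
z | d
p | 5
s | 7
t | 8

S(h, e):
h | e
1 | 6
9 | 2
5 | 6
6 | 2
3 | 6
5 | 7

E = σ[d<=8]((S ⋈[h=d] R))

σ filters on d, owned by the right side.
E' = (S ⋈[h=d] σ[d<=8](R))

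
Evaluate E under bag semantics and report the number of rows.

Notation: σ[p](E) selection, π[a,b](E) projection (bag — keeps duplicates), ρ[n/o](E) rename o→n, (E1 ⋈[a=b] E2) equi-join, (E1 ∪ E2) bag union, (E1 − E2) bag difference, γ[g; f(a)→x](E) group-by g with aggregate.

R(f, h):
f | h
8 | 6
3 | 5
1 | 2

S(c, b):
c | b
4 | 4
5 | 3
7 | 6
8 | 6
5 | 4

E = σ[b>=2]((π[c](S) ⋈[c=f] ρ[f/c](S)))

Stepwise |·|:
  S → 5
  π[c](S) → 5
  S → 5
  ρ[f/c](S) → 5
  (π[c](S) ⋈[c=f] ρ[f/c](S)) → 7
  σ[b>=2]((π[c](S) ⋈[c=f] ρ[f/c](S))) → 7

|E| = 7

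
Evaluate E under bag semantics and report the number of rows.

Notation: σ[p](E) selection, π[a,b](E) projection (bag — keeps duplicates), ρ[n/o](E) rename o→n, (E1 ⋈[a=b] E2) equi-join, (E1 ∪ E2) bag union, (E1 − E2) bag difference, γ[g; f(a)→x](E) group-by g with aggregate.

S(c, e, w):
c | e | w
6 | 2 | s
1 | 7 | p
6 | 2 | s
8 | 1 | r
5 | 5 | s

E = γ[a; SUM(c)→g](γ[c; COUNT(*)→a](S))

Per-node cardinality:
  S → 5
  γ[c; COUNT(*)→a](S) → 4
  γ[a; SUM(c)→g](γ[c; COUNT(*)→a](S)) → 2

|E| = 2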